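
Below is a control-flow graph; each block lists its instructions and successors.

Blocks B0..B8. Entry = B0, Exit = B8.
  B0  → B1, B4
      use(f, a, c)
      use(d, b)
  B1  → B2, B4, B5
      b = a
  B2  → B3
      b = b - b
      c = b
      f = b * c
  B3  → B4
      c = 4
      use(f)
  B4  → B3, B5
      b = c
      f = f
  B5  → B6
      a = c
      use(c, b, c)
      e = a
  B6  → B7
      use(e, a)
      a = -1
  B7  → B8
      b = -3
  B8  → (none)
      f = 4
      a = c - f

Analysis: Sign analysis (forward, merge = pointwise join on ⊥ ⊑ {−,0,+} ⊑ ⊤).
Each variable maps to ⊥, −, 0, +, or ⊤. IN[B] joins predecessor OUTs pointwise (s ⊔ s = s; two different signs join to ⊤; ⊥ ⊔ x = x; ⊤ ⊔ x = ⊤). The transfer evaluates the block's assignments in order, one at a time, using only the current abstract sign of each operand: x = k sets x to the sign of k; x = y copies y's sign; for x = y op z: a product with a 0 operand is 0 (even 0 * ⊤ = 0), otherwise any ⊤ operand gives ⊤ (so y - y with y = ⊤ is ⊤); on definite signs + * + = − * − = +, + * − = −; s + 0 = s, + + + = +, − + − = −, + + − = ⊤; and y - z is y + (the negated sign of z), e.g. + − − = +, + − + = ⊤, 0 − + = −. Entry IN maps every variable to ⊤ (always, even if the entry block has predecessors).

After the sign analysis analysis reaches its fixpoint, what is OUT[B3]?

Answer: {a: ⊤, b: ⊤, c: +, d: ⊤, e: ⊤, f: ⊤}

Derivation:
Per-block solution:
  B0: | IN=(all ⊤) | OUT=(all ⊤)
  B1: | IN=(all ⊤) | OUT=(all ⊤)
  B2: | IN=(all ⊤) | OUT=(all ⊤)
  B3: | IN=(all ⊤) | OUT={c:+; rest ⊤}
  B4: | IN=(all ⊤) | OUT=(all ⊤)
  B5: | IN=(all ⊤) | OUT=(all ⊤)
  B6: | IN=(all ⊤) | OUT={a:-; rest ⊤}
  B7: | IN={a:-; rest ⊤} | OUT={a:-, b:-; rest ⊤}
  B8: | IN={a:-, b:-; rest ⊤} | OUT={b:-, f:+; rest ⊤}

Merge at B3: IN[B3] = OUT[B2] ⊔ OUT[B4] = {a: ⊤, b: ⊤, c: ⊤, d: ⊤, e: ⊤, f: ⊤}
Applying B3's transfer function to that IN value gives OUT[B3] (row B3 above).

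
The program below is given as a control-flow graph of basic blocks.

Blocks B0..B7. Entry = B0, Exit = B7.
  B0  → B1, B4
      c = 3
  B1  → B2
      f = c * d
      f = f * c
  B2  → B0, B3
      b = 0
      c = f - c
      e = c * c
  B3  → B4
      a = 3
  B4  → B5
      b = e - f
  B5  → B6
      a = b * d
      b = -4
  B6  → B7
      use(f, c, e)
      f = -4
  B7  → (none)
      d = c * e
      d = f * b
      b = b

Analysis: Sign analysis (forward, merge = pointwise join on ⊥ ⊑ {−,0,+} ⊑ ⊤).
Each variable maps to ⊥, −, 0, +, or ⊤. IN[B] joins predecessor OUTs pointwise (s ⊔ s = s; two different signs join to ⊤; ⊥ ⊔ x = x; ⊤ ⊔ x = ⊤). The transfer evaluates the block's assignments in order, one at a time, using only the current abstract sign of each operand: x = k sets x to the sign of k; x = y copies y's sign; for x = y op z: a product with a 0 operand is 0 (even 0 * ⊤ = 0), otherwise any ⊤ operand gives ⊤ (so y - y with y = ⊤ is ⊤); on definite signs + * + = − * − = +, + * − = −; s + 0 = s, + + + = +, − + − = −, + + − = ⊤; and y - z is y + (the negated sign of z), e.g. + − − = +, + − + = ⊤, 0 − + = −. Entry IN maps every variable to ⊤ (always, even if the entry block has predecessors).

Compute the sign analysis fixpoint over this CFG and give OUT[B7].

Fixpoint table:
  B0: | IN=(all ⊤) | OUT={c:+; rest ⊤}
  B1: | IN={c:+; rest ⊤} | OUT={c:+; rest ⊤}
  B2: | IN={c:+; rest ⊤} | OUT={b:0; rest ⊤}
  B3: | IN={b:0; rest ⊤} | OUT={a:+, b:0; rest ⊤}
  B4: | IN=(all ⊤) | OUT=(all ⊤)
  B5: | IN=(all ⊤) | OUT={b:-; rest ⊤}
  B6: | IN={b:-; rest ⊤} | OUT={b:-, f:-; rest ⊤}
  B7: | IN={b:-, f:-; rest ⊤} | OUT={b:-, d:+, f:-; rest ⊤}

Merge at B7: IN[B7] = OUT[B6] = {a: ⊤, b: -, c: ⊤, d: ⊤, e: ⊤, f: -}
Applying B7's transfer function to that IN value gives OUT[B7] (row B7 above).

Answer: {a: ⊤, b: -, c: ⊤, d: +, e: ⊤, f: -}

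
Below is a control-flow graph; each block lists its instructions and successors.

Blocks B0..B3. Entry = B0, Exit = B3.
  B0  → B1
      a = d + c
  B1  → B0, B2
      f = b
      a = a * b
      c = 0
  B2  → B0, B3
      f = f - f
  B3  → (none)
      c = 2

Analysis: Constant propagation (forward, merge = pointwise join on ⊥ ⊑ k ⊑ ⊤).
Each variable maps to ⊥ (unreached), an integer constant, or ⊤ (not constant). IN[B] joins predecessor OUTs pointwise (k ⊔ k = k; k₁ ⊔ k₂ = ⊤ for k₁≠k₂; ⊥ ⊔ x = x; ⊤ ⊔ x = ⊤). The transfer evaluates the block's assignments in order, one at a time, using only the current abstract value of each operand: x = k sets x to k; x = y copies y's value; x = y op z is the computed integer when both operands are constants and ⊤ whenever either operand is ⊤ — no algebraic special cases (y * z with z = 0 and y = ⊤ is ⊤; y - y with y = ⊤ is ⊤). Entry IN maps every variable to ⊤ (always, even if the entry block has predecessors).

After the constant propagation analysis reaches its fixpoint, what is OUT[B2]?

Answer: {a: ⊤, b: ⊤, c: 0, d: ⊤, e: ⊤, f: ⊤}

Trace:
Fixpoint table:
  B0:  IN=(all ⊤)  OUT=(all ⊤)
  B1:  IN=(all ⊤)  OUT={c:0; rest ⊤}
  B2:  IN={c:0; rest ⊤}  OUT={c:0; rest ⊤}
  B3:  IN={c:0; rest ⊤}  OUT={c:2; rest ⊤}

Merge at B2: IN[B2] = OUT[B1] = {a: ⊤, b: ⊤, c: 0, d: ⊤, e: ⊤, f: ⊤}
Applying B2's transfer function to that IN value gives OUT[B2] (row B2 above).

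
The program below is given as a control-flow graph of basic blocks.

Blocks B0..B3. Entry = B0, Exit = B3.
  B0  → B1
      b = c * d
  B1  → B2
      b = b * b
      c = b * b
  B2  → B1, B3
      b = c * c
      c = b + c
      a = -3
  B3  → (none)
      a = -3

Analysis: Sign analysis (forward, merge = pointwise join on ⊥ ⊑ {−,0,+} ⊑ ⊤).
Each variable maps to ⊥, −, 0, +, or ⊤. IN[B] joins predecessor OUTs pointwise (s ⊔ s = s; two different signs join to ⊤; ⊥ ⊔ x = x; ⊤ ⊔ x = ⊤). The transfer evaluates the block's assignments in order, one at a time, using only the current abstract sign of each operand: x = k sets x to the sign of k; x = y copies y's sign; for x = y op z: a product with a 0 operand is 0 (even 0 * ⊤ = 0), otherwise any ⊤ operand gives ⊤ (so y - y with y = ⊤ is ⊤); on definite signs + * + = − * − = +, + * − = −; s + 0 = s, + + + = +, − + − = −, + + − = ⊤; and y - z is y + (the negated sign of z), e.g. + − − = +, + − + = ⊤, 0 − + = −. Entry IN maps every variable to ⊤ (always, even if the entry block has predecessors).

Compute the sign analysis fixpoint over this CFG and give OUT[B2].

Answer: {a: -, b: ⊤, c: ⊤, d: ⊤, e: ⊤, f: ⊤}

Working:
Per-block solution:
  B0:  IN=(all ⊤)  OUT=(all ⊤)
  B1:  IN=(all ⊤)  OUT=(all ⊤)
  B2:  IN=(all ⊤)  OUT={a:-; rest ⊤}
  B3:  IN={a:-; rest ⊤}  OUT={a:-; rest ⊤}

Merge at B2: IN[B2] = OUT[B1] = {a: ⊤, b: ⊤, c: ⊤, d: ⊤, e: ⊤, f: ⊤}
Applying B2's transfer function to that IN value gives OUT[B2] (row B2 above).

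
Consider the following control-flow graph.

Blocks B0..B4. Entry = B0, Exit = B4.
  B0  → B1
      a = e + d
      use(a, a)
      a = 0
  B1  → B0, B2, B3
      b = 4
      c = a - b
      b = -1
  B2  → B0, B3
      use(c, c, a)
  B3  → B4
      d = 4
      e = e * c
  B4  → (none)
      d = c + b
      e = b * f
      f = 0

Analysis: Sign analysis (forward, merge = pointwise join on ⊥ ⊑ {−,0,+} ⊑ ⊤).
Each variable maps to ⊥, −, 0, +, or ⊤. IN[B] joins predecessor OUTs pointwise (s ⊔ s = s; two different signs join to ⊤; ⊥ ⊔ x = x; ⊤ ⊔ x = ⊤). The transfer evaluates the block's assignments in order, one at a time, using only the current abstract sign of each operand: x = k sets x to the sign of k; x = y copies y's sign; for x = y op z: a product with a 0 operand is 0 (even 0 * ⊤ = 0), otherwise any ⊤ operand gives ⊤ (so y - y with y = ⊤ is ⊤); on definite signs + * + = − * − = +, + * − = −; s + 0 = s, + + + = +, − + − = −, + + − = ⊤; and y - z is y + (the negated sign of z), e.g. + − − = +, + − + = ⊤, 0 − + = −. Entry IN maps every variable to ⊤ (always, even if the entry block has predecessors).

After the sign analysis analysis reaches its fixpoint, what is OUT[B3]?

Fixpoint table:
  B0:  IN=(all ⊤)  OUT={a:0; rest ⊤}
  B1:  IN={a:0; rest ⊤}  OUT={a:0, b:-, c:-; rest ⊤}
  B2:  IN={a:0, b:-, c:-; rest ⊤}  OUT={a:0, b:-, c:-; rest ⊤}
  B3:  IN={a:0, b:-, c:-; rest ⊤}  OUT={a:0, b:-, c:-, d:+; rest ⊤}
  B4:  IN={a:0, b:-, c:-, d:+; rest ⊤}  OUT={a:0, b:-, c:-, d:-, f:0; rest ⊤}

Merge at B3: IN[B3] = OUT[B1] ⊔ OUT[B2] = {a: 0, b: -, c: -, d: ⊤, e: ⊤, f: ⊤}
Applying B3's transfer function to that IN value gives OUT[B3] (row B3 above).

Answer: {a: 0, b: -, c: -, d: +, e: ⊤, f: ⊤}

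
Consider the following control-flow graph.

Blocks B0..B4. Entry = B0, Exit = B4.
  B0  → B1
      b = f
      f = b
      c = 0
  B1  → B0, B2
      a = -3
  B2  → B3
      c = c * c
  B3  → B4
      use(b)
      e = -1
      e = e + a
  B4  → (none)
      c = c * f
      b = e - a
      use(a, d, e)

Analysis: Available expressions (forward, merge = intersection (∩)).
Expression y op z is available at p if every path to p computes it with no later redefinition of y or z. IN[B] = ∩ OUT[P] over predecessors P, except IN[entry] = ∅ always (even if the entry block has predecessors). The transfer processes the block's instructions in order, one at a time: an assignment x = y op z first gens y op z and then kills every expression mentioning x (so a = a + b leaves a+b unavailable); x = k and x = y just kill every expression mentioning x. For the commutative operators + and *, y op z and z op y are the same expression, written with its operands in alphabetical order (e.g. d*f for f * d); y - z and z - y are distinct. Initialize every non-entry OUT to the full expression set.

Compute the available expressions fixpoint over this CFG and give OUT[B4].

Answer: {e-a}

Derivation:
Converged values:
  B0: | IN={} | OUT={}
  B1: | IN={} | OUT={}
  B2: | IN={} | OUT={}
  B3: | IN={} | OUT={}
  B4: | IN={} | OUT={e-a}

Merge at B4: IN[B4] = OUT[B3] = {}
Applying B4's transfer function to that IN value gives OUT[B4] (row B4 above).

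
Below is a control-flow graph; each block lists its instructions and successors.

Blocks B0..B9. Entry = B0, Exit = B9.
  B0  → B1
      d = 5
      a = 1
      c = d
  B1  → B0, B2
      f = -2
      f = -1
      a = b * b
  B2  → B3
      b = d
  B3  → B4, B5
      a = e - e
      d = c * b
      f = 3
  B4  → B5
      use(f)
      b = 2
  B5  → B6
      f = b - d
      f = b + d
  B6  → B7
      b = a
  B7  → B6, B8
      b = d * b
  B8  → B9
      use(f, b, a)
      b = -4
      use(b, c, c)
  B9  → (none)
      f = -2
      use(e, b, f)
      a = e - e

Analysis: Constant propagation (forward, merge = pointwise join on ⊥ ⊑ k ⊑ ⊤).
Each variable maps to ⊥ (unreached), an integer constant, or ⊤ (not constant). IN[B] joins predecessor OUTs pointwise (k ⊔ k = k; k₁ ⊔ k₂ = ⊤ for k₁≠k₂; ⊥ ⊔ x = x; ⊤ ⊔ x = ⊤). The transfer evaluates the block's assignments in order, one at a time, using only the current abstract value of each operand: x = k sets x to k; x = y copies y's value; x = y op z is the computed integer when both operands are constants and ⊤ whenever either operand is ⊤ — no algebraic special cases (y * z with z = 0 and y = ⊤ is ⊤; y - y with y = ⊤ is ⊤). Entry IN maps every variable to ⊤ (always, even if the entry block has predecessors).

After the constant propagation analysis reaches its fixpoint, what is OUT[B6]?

Answer: {a: ⊤, b: ⊤, c: 5, d: 25, e: ⊤, f: ⊤}

Derivation:
Converged values:
  B0: | IN=(all ⊤) | OUT={a:1, c:5, d:5; rest ⊤}
  B1: | IN={a:1, c:5, d:5; rest ⊤} | OUT={c:5, d:5, f:-1; rest ⊤}
  B2: | IN={c:5, d:5, f:-1; rest ⊤} | OUT={b:5, c:5, d:5, f:-1; rest ⊤}
  B3: | IN={b:5, c:5, d:5, f:-1; rest ⊤} | OUT={b:5, c:5, d:25, f:3; rest ⊤}
  B4: | IN={b:5, c:5, d:25, f:3; rest ⊤} | OUT={b:2, c:5, d:25, f:3; rest ⊤}
  B5: | IN={c:5, d:25, f:3; rest ⊤} | OUT={c:5, d:25; rest ⊤}
  B6: | IN={c:5, d:25; rest ⊤} | OUT={c:5, d:25; rest ⊤}
  B7: | IN={c:5, d:25; rest ⊤} | OUT={c:5, d:25; rest ⊤}
  B8: | IN={c:5, d:25; rest ⊤} | OUT={b:-4, c:5, d:25; rest ⊤}
  B9: | IN={b:-4, c:5, d:25; rest ⊤} | OUT={b:-4, c:5, d:25, f:-2; rest ⊤}

Merge at B6: IN[B6] = OUT[B5] ⊔ OUT[B7] = {a: ⊤, b: ⊤, c: 5, d: 25, e: ⊤, f: ⊤}
Applying B6's transfer function to that IN value gives OUT[B6] (row B6 above).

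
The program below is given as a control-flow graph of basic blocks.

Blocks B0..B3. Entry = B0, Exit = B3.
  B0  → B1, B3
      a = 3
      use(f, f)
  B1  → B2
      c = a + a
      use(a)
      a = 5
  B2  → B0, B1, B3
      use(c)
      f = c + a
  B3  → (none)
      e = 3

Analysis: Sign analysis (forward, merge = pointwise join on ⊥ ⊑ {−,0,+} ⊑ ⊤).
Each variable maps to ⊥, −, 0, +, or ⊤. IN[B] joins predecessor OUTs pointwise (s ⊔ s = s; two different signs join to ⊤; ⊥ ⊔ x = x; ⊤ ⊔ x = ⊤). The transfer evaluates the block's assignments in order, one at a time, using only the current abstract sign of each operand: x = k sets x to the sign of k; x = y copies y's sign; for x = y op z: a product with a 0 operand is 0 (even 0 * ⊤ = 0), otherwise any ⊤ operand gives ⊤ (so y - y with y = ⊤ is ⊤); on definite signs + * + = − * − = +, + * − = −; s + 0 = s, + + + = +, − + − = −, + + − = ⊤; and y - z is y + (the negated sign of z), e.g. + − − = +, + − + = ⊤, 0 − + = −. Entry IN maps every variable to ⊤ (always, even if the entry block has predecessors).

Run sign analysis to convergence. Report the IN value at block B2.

Answer: {a: +, b: ⊤, c: +, d: ⊤, e: ⊤, f: ⊤}

Working:
Converged values:
  B0: | IN=(all ⊤) | OUT={a:+; rest ⊤}
  B1: | IN={a:+; rest ⊤} | OUT={a:+, c:+; rest ⊤}
  B2: | IN={a:+, c:+; rest ⊤} | OUT={a:+, c:+, f:+; rest ⊤}
  B3: | IN={a:+; rest ⊤} | OUT={a:+, e:+; rest ⊤}

Merge at B2: IN[B2] = OUT[B1] = {a: +, b: ⊤, c: +, d: ⊤, e: ⊤, f: ⊤}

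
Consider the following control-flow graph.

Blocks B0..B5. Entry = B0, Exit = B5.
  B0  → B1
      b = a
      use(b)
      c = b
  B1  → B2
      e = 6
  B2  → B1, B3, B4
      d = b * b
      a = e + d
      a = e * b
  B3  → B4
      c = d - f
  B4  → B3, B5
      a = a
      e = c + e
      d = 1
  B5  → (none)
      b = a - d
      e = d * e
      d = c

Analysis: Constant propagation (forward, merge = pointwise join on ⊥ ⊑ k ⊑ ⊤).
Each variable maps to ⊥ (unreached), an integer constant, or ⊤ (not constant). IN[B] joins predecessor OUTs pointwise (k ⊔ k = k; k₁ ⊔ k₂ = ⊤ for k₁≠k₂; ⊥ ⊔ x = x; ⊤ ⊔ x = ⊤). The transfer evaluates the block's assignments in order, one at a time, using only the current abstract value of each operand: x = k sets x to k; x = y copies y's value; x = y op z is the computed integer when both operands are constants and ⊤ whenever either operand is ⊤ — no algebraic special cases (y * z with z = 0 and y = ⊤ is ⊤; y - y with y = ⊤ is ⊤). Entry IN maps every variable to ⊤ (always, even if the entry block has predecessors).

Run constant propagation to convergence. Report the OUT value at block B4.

Answer: {a: ⊤, b: ⊤, c: ⊤, d: 1, e: ⊤, f: ⊤}

Working:
Fixpoint table:
  B0:  IN=(all ⊤)  OUT=(all ⊤)
  B1:  IN=(all ⊤)  OUT={e:6; rest ⊤}
  B2:  IN={e:6; rest ⊤}  OUT={e:6; rest ⊤}
  B3:  IN=(all ⊤)  OUT=(all ⊤)
  B4:  IN=(all ⊤)  OUT={d:1; rest ⊤}
  B5:  IN={d:1; rest ⊤}  OUT=(all ⊤)

Merge at B4: IN[B4] = OUT[B2] ⊔ OUT[B3] = {a: ⊤, b: ⊤, c: ⊤, d: ⊤, e: ⊤, f: ⊤}
Applying B4's transfer function to that IN value gives OUT[B4] (row B4 above).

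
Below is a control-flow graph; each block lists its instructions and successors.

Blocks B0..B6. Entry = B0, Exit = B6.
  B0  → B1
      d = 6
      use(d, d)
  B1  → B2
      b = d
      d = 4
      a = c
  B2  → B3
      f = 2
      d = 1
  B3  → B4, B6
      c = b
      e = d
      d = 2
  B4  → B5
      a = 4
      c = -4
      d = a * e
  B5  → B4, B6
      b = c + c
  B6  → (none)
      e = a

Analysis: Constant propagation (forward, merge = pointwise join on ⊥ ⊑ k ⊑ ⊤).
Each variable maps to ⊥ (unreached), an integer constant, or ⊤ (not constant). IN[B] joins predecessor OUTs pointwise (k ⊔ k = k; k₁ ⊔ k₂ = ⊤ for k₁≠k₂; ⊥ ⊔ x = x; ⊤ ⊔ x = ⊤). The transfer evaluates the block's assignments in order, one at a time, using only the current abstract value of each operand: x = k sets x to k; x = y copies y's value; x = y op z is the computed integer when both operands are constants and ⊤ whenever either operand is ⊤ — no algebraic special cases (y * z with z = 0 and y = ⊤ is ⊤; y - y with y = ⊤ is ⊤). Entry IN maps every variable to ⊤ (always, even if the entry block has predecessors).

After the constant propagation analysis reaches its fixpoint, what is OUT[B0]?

Converged values:
  B0:  IN=(all ⊤)  OUT={d:6; rest ⊤}
  B1:  IN={d:6; rest ⊤}  OUT={b:6, d:4; rest ⊤}
  B2:  IN={b:6, d:4; rest ⊤}  OUT={b:6, d:1, f:2; rest ⊤}
  B3:  IN={b:6, d:1, f:2; rest ⊤}  OUT={b:6, c:6, d:2, e:1, f:2; rest ⊤}
  B4:  IN={e:1, f:2; rest ⊤}  OUT={a:4, c:-4, d:4, e:1, f:2; rest ⊤}
  B5:  IN={a:4, c:-4, d:4, e:1, f:2; rest ⊤}  OUT={a:4, b:-8, c:-4, d:4, e:1, f:2; rest ⊤}
  B6:  IN={e:1, f:2; rest ⊤}  OUT={f:2; rest ⊤}

B0 is the boundary node: IN[B0] = {a: ⊤, b: ⊤, c: ⊤, d: ⊤, e: ⊤, f: ⊤}
Applying B0's transfer function to that IN value gives OUT[B0] (row B0 above).

Answer: {a: ⊤, b: ⊤, c: ⊤, d: 6, e: ⊤, f: ⊤}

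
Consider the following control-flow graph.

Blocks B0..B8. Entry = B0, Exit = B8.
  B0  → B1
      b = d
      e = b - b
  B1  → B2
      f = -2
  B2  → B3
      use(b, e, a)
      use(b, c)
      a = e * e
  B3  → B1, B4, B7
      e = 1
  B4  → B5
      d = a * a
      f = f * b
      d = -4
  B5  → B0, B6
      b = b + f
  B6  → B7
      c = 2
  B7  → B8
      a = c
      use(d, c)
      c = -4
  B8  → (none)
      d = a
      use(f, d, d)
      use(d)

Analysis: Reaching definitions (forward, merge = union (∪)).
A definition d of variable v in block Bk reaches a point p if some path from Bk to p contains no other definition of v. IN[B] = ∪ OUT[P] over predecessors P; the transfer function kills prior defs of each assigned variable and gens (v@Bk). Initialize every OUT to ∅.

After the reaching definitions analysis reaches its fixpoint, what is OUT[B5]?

Fixpoint table:
  B0: | IN={a@B2, b@B5, d@B4, e@B3, f@B4} | OUT={a@B2, b@B0, d@B4, e@B0, f@B4}
  B1: | IN={a@B2, b@B0, d@B4, e@B0, e@B3, f@B1, f@B4} | OUT={a@B2, b@B0, d@B4, e@B0, e@B3, f@B1}
  B2: | IN={a@B2, b@B0, d@B4, e@B0, e@B3, f@B1} | OUT={a@B2, b@B0, d@B4, e@B0, e@B3, f@B1}
  B3: | IN={a@B2, b@B0, d@B4, e@B0, e@B3, f@B1} | OUT={a@B2, b@B0, d@B4, e@B3, f@B1}
  B4: | IN={a@B2, b@B0, d@B4, e@B3, f@B1} | OUT={a@B2, b@B0, d@B4, e@B3, f@B4}
  B5: | IN={a@B2, b@B0, d@B4, e@B3, f@B4} | OUT={a@B2, b@B5, d@B4, e@B3, f@B4}
  B6: | IN={a@B2, b@B5, d@B4, e@B3, f@B4} | OUT={a@B2, b@B5, c@B6, d@B4, e@B3, f@B4}
  B7: | IN={a@B2, b@B0, b@B5, c@B6, d@B4, e@B3, f@B1, f@B4} | OUT={a@B7, b@B0, b@B5, c@B7, d@B4, e@B3, f@B1, f@B4}
  B8: | IN={a@B7, b@B0, b@B5, c@B7, d@B4, e@B3, f@B1, f@B4} | OUT={a@B7, b@B0, b@B5, c@B7, d@B8, e@B3, f@B1, f@B4}

Merge at B5: IN[B5] = OUT[B4] = {a@B2, b@B0, d@B4, e@B3, f@B4}
Applying B5's transfer function to that IN value gives OUT[B5] (row B5 above).

Answer: {a@B2, b@B5, d@B4, e@B3, f@B4}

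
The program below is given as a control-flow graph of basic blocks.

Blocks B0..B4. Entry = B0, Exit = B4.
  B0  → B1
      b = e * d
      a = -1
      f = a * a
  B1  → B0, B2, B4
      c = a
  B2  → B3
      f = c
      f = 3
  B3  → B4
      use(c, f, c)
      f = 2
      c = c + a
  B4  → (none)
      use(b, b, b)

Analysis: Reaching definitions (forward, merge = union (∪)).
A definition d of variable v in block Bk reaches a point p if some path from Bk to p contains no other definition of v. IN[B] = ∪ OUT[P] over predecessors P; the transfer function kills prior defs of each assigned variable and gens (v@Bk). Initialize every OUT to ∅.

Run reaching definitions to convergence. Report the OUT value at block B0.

Per-block solution:
  B0: | IN={a@B0, b@B0, c@B1, f@B0} | OUT={a@B0, b@B0, c@B1, f@B0}
  B1: | IN={a@B0, b@B0, c@B1, f@B0} | OUT={a@B0, b@B0, c@B1, f@B0}
  B2: | IN={a@B0, b@B0, c@B1, f@B0} | OUT={a@B0, b@B0, c@B1, f@B2}
  B3: | IN={a@B0, b@B0, c@B1, f@B2} | OUT={a@B0, b@B0, c@B3, f@B3}
  B4: | IN={a@B0, b@B0, c@B1, c@B3, f@B0, f@B3} | OUT={a@B0, b@B0, c@B1, c@B3, f@B0, f@B3}

Merge at B0 (entry node, so the boundary value {} is joined with the incoming edge(s)): IN[B0] = {} ⊔ OUT[B1] = {a@B0, b@B0, c@B1, f@B0}
Applying B0's transfer function to that IN value gives OUT[B0] (row B0 above).

Answer: {a@B0, b@B0, c@B1, f@B0}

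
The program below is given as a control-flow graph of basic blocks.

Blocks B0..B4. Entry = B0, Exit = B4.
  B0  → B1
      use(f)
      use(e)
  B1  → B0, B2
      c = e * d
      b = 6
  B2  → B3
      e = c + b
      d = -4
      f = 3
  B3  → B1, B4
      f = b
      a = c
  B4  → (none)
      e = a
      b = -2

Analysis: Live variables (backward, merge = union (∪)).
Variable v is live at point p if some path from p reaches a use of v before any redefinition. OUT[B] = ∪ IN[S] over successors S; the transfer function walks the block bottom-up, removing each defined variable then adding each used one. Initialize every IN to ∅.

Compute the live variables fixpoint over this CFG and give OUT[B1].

Per-block solution:
  B0:  IN={d, e, f}  OUT={d, e, f}
  B1:  IN={d, e, f}  OUT={b, c, d, e, f}
  B2:  IN={b, c}  OUT={b, c, d, e}
  B3:  IN={b, c, d, e}  OUT={a, d, e, f}
  B4:  IN={a}  OUT={}

Merge at B1: OUT[B1] = IN[B0] ⊔ IN[B2] = {b, c, d, e, f}

Answer: {b, c, d, e, f}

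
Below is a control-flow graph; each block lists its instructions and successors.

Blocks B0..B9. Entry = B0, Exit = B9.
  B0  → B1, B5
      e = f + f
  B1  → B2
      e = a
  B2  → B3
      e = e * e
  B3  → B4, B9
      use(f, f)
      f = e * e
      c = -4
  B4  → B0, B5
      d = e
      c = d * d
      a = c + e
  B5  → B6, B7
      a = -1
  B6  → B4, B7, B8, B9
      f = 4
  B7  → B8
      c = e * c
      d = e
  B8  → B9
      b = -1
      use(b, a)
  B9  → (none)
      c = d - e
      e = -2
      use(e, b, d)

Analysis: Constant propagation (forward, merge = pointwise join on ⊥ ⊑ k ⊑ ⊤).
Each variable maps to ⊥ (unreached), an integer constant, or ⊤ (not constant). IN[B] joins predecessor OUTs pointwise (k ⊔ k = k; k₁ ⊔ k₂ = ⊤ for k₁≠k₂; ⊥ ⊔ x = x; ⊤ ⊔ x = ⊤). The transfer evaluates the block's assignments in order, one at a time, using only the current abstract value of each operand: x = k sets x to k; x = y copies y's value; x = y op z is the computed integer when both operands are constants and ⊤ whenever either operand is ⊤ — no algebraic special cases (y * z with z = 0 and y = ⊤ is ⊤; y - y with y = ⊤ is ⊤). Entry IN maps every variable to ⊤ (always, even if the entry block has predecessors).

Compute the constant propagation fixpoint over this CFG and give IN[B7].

Answer: {a: -1, b: ⊤, c: ⊤, d: ⊤, e: ⊤, f: ⊤}

Derivation:
Per-block solution:
  B0: | IN=(all ⊤) | OUT=(all ⊤)
  B1: | IN=(all ⊤) | OUT=(all ⊤)
  B2: | IN=(all ⊤) | OUT=(all ⊤)
  B3: | IN=(all ⊤) | OUT={c:-4; rest ⊤}
  B4: | IN=(all ⊤) | OUT=(all ⊤)
  B5: | IN=(all ⊤) | OUT={a:-1; rest ⊤}
  B6: | IN={a:-1; rest ⊤} | OUT={a:-1, f:4; rest ⊤}
  B7: | IN={a:-1; rest ⊤} | OUT={a:-1; rest ⊤}
  B8: | IN={a:-1; rest ⊤} | OUT={a:-1, b:-1; rest ⊤}
  B9: | IN=(all ⊤) | OUT={e:-2; rest ⊤}

Merge at B7: IN[B7] = OUT[B5] ⊔ OUT[B6] = {a: -1, b: ⊤, c: ⊤, d: ⊤, e: ⊤, f: ⊤}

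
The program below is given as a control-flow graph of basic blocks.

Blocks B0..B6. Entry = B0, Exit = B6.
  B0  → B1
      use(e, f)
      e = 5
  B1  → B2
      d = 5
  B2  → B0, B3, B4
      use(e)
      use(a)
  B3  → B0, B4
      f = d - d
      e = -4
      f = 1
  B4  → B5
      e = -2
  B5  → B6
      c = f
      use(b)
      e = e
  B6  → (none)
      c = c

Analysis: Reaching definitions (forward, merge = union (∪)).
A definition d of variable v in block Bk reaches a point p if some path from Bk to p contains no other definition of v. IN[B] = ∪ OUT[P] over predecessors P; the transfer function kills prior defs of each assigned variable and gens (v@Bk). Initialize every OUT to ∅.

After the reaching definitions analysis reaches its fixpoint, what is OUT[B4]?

Answer: {d@B1, e@B4, f@B3}

Trace:
Fixpoint table:
  B0:   IN={d@B1, e@B0, e@B3, f@B3}   OUT={d@B1, e@B0, f@B3}
  B1:   IN={d@B1, e@B0, f@B3}   OUT={d@B1, e@B0, f@B3}
  B2:   IN={d@B1, e@B0, f@B3}   OUT={d@B1, e@B0, f@B3}
  B3:   IN={d@B1, e@B0, f@B3}   OUT={d@B1, e@B3, f@B3}
  B4:   IN={d@B1, e@B0, e@B3, f@B3}   OUT={d@B1, e@B4, f@B3}
  B5:   IN={d@B1, e@B4, f@B3}   OUT={c@B5, d@B1, e@B5, f@B3}
  B6:   IN={c@B5, d@B1, e@B5, f@B3}   OUT={c@B6, d@B1, e@B5, f@B3}

Merge at B4: IN[B4] = OUT[B2] ⊔ OUT[B3] = {d@B1, e@B0, e@B3, f@B3}
Applying B4's transfer function to that IN value gives OUT[B4] (row B4 above).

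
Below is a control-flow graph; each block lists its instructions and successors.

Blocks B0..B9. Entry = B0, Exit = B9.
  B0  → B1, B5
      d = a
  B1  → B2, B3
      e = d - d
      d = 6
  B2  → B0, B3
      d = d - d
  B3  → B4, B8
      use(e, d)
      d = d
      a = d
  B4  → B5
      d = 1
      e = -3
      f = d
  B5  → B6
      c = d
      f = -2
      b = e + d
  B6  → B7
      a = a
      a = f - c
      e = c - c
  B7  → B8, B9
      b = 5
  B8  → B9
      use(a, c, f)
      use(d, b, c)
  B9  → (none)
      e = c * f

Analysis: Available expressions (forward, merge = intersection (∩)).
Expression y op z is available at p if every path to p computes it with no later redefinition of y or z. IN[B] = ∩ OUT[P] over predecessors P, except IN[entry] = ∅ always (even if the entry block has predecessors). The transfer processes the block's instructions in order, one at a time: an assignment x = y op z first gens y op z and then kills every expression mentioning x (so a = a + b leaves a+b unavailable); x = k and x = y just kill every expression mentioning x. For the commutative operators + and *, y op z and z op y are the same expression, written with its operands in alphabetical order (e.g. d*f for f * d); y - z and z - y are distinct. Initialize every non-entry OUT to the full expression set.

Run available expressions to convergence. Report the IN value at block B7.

Fixpoint table:
  B0:  IN={}  OUT={}
  B1:  IN={}  OUT={}
  B2:  IN={}  OUT={}
  B3:  IN={}  OUT={}
  B4:  IN={}  OUT={}
  B5:  IN={}  OUT={d+e}
  B6:  IN={d+e}  OUT={c-c, f-c}
  B7:  IN={c-c, f-c}  OUT={c-c, f-c}
  B8:  IN={}  OUT={}
  B9:  IN={}  OUT={c*f}

Merge at B7: IN[B7] = OUT[B6] = {c-c, f-c}

Answer: {c-c, f-c}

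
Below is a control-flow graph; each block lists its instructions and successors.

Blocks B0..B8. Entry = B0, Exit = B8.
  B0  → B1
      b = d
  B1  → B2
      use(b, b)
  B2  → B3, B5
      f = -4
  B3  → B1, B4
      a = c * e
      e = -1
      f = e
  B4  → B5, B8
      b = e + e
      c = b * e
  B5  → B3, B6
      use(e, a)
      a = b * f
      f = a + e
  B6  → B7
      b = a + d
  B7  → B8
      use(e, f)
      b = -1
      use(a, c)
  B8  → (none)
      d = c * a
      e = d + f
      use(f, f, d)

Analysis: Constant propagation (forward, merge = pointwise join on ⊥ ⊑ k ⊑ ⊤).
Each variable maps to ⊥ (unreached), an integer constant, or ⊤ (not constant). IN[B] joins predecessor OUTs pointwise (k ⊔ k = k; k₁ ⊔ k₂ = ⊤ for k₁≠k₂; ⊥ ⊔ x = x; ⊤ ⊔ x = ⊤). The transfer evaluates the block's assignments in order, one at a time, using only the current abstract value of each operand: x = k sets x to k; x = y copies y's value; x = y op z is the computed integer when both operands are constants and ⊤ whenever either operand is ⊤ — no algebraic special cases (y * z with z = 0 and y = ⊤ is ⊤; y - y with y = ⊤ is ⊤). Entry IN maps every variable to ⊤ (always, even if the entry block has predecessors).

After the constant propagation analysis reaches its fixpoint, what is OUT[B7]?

Answer: {a: ⊤, b: -1, c: ⊤, d: ⊤, e: ⊤, f: ⊤}

Working:
Per-block solution:
  B0:   IN=(all ⊤)   OUT=(all ⊤)
  B1:   IN=(all ⊤)   OUT=(all ⊤)
  B2:   IN=(all ⊤)   OUT={f:-4; rest ⊤}
  B3:   IN=(all ⊤)   OUT={e:-1, f:-1; rest ⊤}
  B4:   IN={e:-1, f:-1; rest ⊤}   OUT={b:-2, c:2, e:-1, f:-1; rest ⊤}
  B5:   IN=(all ⊤)   OUT=(all ⊤)
  B6:   IN=(all ⊤)   OUT=(all ⊤)
  B7:   IN=(all ⊤)   OUT={b:-1; rest ⊤}
  B8:   IN=(all ⊤)   OUT=(all ⊤)

Merge at B7: IN[B7] = OUT[B6] = {a: ⊤, b: ⊤, c: ⊤, d: ⊤, e: ⊤, f: ⊤}
Applying B7's transfer function to that IN value gives OUT[B7] (row B7 above).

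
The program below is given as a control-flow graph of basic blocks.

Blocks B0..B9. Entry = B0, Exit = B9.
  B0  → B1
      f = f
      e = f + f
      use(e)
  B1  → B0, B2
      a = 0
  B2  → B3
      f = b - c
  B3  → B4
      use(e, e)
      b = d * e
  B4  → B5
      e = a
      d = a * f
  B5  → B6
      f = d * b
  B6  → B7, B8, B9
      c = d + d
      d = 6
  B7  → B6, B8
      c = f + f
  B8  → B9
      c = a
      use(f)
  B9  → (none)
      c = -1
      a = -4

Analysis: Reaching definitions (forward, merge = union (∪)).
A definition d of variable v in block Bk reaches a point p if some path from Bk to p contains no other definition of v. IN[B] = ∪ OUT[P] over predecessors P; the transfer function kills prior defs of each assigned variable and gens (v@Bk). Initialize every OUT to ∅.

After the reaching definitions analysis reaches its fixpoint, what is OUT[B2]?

Per-block solution:
  B0:   IN={a@B1, e@B0, f@B0}   OUT={a@B1, e@B0, f@B0}
  B1:   IN={a@B1, e@B0, f@B0}   OUT={a@B1, e@B0, f@B0}
  B2:   IN={a@B1, e@B0, f@B0}   OUT={a@B1, e@B0, f@B2}
  B3:   IN={a@B1, e@B0, f@B2}   OUT={a@B1, b@B3, e@B0, f@B2}
  B4:   IN={a@B1, b@B3, e@B0, f@B2}   OUT={a@B1, b@B3, d@B4, e@B4, f@B2}
  B5:   IN={a@B1, b@B3, d@B4, e@B4, f@B2}   OUT={a@B1, b@B3, d@B4, e@B4, f@B5}
  B6:   IN={a@B1, b@B3, c@B7, d@B4, d@B6, e@B4, f@B5}   OUT={a@B1, b@B3, c@B6, d@B6, e@B4, f@B5}
  B7:   IN={a@B1, b@B3, c@B6, d@B6, e@B4, f@B5}   OUT={a@B1, b@B3, c@B7, d@B6, e@B4, f@B5}
  B8:   IN={a@B1, b@B3, c@B6, c@B7, d@B6, e@B4, f@B5}   OUT={a@B1, b@B3, c@B8, d@B6, e@B4, f@B5}
  B9:   IN={a@B1, b@B3, c@B6, c@B8, d@B6, e@B4, f@B5}   OUT={a@B9, b@B3, c@B9, d@B6, e@B4, f@B5}

Merge at B2: IN[B2] = OUT[B1] = {a@B1, e@B0, f@B0}
Applying B2's transfer function to that IN value gives OUT[B2] (row B2 above).

Answer: {a@B1, e@B0, f@B2}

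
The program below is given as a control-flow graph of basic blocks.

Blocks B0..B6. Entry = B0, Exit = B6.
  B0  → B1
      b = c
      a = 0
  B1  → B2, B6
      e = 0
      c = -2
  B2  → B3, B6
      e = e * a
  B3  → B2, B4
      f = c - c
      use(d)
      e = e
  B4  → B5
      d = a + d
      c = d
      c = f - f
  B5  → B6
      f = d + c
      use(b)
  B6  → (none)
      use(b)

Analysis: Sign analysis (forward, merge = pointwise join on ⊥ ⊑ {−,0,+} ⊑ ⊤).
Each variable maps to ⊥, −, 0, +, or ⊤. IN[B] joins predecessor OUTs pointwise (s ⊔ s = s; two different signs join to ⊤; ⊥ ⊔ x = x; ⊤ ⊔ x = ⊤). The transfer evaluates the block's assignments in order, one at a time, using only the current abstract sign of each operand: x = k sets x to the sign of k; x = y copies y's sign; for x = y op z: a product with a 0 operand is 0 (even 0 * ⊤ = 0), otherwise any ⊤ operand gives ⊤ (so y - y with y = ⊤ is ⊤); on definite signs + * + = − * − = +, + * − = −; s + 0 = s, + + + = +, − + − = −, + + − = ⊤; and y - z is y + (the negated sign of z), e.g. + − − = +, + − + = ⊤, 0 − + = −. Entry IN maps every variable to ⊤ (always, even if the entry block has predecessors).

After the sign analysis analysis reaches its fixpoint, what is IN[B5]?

Answer: {a: 0, b: ⊤, c: ⊤, d: ⊤, e: 0, f: ⊤}

Working:
Per-block solution:
  B0: | IN=(all ⊤) | OUT={a:0; rest ⊤}
  B1: | IN={a:0; rest ⊤} | OUT={a:0, c:-, e:0; rest ⊤}
  B2: | IN={a:0, c:-, e:0; rest ⊤} | OUT={a:0, c:-, e:0; rest ⊤}
  B3: | IN={a:0, c:-, e:0; rest ⊤} | OUT={a:0, c:-, e:0; rest ⊤}
  B4: | IN={a:0, c:-, e:0; rest ⊤} | OUT={a:0, e:0; rest ⊤}
  B5: | IN={a:0, e:0; rest ⊤} | OUT={a:0, e:0; rest ⊤}
  B6: | IN={a:0, e:0; rest ⊤} | OUT={a:0, e:0; rest ⊤}

Merge at B5: IN[B5] = OUT[B4] = {a: 0, b: ⊤, c: ⊤, d: ⊤, e: 0, f: ⊤}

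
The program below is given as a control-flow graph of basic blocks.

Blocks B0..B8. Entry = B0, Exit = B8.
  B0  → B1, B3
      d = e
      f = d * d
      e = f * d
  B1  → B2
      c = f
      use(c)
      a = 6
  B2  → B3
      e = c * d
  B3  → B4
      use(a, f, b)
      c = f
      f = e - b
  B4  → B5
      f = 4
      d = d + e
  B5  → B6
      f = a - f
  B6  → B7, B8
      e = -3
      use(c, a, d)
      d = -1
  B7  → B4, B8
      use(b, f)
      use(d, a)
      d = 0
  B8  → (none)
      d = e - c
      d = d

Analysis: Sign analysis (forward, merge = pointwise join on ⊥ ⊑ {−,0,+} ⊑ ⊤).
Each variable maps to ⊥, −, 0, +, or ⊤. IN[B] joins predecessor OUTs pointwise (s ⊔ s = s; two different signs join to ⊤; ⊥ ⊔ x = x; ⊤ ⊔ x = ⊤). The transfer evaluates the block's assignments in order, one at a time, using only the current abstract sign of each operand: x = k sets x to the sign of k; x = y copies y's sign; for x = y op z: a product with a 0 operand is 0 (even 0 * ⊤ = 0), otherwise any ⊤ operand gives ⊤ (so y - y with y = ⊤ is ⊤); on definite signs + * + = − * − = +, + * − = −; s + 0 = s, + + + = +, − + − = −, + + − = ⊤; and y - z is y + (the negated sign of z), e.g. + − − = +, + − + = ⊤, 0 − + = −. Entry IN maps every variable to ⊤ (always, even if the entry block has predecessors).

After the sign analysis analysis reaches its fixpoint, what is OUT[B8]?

Fixpoint table:
  B0: | IN=(all ⊤) | OUT=(all ⊤)
  B1: | IN=(all ⊤) | OUT={a:+; rest ⊤}
  B2: | IN={a:+; rest ⊤} | OUT={a:+; rest ⊤}
  B3: | IN=(all ⊤) | OUT=(all ⊤)
  B4: | IN=(all ⊤) | OUT={f:+; rest ⊤}
  B5: | IN={f:+; rest ⊤} | OUT=(all ⊤)
  B6: | IN=(all ⊤) | OUT={d:-, e:-; rest ⊤}
  B7: | IN={d:-, e:-; rest ⊤} | OUT={d:0, e:-; rest ⊤}
  B8: | IN={e:-; rest ⊤} | OUT={e:-; rest ⊤}

Merge at B8: IN[B8] = OUT[B6] ⊔ OUT[B7] = {a: ⊤, b: ⊤, c: ⊤, d: ⊤, e: -, f: ⊤}
Applying B8's transfer function to that IN value gives OUT[B8] (row B8 above).

Answer: {a: ⊤, b: ⊤, c: ⊤, d: ⊤, e: -, f: ⊤}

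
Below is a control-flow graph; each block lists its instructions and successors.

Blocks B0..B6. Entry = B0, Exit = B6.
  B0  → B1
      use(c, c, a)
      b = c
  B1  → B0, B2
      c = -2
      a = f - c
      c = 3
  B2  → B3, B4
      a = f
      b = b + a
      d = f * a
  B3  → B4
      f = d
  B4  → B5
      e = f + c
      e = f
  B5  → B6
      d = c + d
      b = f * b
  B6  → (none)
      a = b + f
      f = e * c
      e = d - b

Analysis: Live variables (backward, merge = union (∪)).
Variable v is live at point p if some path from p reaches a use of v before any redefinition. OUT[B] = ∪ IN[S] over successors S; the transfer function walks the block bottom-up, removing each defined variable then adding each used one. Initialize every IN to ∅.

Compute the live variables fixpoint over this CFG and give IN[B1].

Answer: {b, f}

Working:
Per-block solution:
  B0:  IN={a, c, f}  OUT={b, f}
  B1:  IN={b, f}  OUT={a, b, c, f}
  B2:  IN={b, c, f}  OUT={b, c, d, f}
  B3:  IN={b, c, d}  OUT={b, c, d, f}
  B4:  IN={b, c, d, f}  OUT={b, c, d, e, f}
  B5:  IN={b, c, d, e, f}  OUT={b, c, d, e, f}
  B6:  IN={b, c, d, e, f}  OUT={}

Merge at B1: OUT[B1] = IN[B0] ⊔ IN[B2] = {a, b, c, f}
Applying B1's transfer function to that OUT value gives IN[B1] (row B1 above).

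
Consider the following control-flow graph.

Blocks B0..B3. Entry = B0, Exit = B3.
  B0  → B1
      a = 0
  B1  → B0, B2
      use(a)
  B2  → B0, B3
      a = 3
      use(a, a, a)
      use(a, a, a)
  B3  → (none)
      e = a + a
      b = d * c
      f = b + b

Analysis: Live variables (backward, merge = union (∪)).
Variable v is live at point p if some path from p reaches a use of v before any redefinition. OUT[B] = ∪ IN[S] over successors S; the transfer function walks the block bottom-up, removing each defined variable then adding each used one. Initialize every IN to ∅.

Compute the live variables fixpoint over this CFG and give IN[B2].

Fixpoint table:
  B0:  IN={c, d}  OUT={a, c, d}
  B1:  IN={a, c, d}  OUT={c, d}
  B2:  IN={c, d}  OUT={a, c, d}
  B3:  IN={a, c, d}  OUT={}

Merge at B2: OUT[B2] = IN[B0] ⊔ IN[B3] = {a, c, d}
Applying B2's transfer function to that OUT value gives IN[B2] (row B2 above).

Answer: {c, d}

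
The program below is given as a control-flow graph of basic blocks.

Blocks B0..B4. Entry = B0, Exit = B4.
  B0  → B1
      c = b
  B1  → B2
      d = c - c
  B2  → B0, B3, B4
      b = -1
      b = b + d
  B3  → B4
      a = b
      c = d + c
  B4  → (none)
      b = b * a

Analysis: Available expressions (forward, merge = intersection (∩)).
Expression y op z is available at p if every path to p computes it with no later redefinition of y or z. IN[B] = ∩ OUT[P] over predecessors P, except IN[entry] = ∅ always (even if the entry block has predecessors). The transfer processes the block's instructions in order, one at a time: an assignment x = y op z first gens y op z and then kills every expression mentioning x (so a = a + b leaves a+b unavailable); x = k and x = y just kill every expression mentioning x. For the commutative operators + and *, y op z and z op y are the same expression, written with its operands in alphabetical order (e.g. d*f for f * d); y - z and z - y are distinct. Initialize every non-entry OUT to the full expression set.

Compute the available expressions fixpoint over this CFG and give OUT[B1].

Answer: {c-c}

Trace:
Per-block solution:
  B0:   IN={}   OUT={}
  B1:   IN={}   OUT={c-c}
  B2:   IN={c-c}   OUT={c-c}
  B3:   IN={c-c}   OUT={}
  B4:   IN={}   OUT={}

Merge at B1: IN[B1] = OUT[B0] = {}
Applying B1's transfer function to that IN value gives OUT[B1] (row B1 above).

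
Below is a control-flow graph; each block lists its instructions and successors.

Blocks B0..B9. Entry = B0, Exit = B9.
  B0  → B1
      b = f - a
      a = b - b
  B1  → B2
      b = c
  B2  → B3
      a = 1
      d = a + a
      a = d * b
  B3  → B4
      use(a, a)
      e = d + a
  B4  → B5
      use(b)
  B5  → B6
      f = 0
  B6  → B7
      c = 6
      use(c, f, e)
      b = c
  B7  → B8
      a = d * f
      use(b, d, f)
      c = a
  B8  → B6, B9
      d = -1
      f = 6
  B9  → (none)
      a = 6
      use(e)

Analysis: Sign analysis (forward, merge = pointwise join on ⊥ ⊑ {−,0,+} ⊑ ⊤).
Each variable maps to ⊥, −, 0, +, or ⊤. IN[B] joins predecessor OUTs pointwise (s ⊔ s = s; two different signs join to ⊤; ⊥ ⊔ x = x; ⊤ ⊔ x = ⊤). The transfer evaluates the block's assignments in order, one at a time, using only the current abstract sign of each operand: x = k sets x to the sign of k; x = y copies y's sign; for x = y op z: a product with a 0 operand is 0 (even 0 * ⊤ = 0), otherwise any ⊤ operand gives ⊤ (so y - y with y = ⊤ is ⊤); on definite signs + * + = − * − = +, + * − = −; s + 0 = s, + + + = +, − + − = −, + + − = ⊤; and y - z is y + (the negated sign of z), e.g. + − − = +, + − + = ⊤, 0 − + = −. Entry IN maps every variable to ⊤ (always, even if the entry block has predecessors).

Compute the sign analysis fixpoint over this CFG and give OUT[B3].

Answer: {a: ⊤, b: ⊤, c: ⊤, d: +, e: ⊤, f: ⊤}

Trace:
Per-block solution:
  B0:   IN=(all ⊤)   OUT=(all ⊤)
  B1:   IN=(all ⊤)   OUT=(all ⊤)
  B2:   IN=(all ⊤)   OUT={d:+; rest ⊤}
  B3:   IN={d:+; rest ⊤}   OUT={d:+; rest ⊤}
  B4:   IN={d:+; rest ⊤}   OUT={d:+; rest ⊤}
  B5:   IN={d:+; rest ⊤}   OUT={d:+, f:0; rest ⊤}
  B6:   IN=(all ⊤)   OUT={b:+, c:+; rest ⊤}
  B7:   IN={b:+, c:+; rest ⊤}   OUT={b:+; rest ⊤}
  B8:   IN={b:+; rest ⊤}   OUT={b:+, d:-, f:+; rest ⊤}
  B9:   IN={b:+, d:-, f:+; rest ⊤}   OUT={a:+, b:+, d:-, f:+; rest ⊤}

Merge at B3: IN[B3] = OUT[B2] = {a: ⊤, b: ⊤, c: ⊤, d: +, e: ⊤, f: ⊤}
Applying B3's transfer function to that IN value gives OUT[B3] (row B3 above).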